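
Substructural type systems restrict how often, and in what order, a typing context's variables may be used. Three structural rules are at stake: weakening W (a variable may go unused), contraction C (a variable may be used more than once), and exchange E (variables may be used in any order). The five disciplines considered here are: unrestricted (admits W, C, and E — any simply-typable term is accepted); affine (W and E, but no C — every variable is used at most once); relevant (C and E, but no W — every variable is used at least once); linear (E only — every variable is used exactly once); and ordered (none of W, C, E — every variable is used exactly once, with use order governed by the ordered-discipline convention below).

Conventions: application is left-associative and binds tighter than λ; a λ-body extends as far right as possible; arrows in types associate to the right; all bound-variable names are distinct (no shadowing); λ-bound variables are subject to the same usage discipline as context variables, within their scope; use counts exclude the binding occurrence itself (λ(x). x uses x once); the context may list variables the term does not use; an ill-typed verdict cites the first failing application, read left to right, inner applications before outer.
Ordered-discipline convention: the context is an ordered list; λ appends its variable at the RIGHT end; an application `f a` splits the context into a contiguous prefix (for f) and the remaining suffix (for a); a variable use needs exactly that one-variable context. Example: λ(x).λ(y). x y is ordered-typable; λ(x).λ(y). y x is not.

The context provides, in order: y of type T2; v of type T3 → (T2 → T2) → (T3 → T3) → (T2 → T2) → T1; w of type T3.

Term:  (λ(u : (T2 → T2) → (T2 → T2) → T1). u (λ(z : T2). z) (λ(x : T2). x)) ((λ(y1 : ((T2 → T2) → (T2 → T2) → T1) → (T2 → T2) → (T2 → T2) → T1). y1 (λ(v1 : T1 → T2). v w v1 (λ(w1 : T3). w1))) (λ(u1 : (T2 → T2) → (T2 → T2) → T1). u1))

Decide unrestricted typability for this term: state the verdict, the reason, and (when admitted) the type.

no — a type mismatch blocks all five
counts: y ×0, v ×1, w ×1, u (bound) ×1, z (bound) ×1, x (bound) ×1, y1 (bound) ×1, v1 (bound) ×1, w1 (bound) ×1, u1 (bound) ×1
left-to-right use order: u, z, x, y1, v, w, v1, w1, u1
typing: ill-typed: a function awaiting T2 → T2 gets T1 → T2
across the five disciplines: ordered ✗, linear ✗, affine ✗, relevant ✗, unrestricted ✗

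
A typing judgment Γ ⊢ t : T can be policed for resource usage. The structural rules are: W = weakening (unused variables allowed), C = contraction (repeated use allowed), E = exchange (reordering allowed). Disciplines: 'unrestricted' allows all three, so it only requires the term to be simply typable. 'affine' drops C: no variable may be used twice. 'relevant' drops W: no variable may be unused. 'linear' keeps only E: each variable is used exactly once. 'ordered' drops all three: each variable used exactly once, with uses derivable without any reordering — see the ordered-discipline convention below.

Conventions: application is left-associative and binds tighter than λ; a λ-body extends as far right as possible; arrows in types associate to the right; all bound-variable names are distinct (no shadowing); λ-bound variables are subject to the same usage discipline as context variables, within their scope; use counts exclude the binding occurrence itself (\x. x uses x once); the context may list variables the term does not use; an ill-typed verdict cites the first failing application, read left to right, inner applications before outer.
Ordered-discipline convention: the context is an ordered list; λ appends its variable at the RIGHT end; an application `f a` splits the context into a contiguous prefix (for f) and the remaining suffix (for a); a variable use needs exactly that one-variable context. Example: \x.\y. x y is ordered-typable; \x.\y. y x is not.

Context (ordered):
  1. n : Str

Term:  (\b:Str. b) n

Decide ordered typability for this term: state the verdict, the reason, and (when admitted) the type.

yes — n, b: once each, no exchange needed; term : Str
use counts: n: 1; b (bound): 1
left-to-right use order: b, n
typing: well-typed — term : Str
summary: ordered ✓; linear ✓; affine ✓; relevant ✓; unrestricted ✓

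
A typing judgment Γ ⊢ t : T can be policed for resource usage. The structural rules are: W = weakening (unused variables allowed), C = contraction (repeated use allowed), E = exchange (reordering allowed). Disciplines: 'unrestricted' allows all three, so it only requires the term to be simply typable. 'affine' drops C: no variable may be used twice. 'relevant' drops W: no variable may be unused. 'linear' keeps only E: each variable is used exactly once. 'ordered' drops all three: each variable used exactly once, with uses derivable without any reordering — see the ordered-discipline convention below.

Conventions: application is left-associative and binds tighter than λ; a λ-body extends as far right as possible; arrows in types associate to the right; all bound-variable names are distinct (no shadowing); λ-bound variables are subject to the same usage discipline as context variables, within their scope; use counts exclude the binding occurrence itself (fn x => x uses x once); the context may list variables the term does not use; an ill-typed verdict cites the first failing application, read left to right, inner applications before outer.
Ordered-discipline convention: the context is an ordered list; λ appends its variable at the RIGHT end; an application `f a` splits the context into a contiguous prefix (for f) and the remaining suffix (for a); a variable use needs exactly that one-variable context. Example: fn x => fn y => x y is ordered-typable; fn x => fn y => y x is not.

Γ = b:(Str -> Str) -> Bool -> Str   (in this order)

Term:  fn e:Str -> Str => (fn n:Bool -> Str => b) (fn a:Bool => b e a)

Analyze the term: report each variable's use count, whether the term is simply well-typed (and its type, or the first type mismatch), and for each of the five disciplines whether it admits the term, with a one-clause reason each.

usage: b: 2; e (bound): 1; n (bound): 0; a (bound): 1
order of uses: b, b, e, a
typing: the term checks, with type (Str -> Str) -> (Str -> Str) -> Bool -> Str
ordered ✗ (needs contraction — b ×2; unused: n — weakening required)
linear ✗ (needs contraction — b ×2; unused: n — weakening required)
affine ✗ (needs contraction — b ×2)
relevant ✗ (unused: n — weakening required)
unrestricted ✓ (well-typed at (Str -> Str) -> (Str -> Str) -> Bool -> Str; no restrictions here)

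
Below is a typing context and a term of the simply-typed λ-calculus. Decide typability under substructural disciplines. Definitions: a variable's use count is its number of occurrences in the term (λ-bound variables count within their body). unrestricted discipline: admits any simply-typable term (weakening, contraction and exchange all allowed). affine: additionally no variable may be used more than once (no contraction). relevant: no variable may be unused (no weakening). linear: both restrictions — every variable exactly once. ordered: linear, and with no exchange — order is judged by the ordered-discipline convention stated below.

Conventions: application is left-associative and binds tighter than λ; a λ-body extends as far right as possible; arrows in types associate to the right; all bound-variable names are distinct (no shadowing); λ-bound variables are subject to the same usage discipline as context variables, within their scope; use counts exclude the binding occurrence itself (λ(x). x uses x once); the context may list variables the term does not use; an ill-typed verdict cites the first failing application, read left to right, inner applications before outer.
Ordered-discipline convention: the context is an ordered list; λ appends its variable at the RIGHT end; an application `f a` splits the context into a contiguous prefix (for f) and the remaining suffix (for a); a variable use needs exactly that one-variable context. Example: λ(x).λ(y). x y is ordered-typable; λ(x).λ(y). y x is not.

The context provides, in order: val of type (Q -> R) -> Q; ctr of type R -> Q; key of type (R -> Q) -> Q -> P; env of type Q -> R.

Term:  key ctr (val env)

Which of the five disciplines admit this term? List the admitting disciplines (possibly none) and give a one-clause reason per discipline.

admitted in: linear, affine, relevant, unrestricted
usage: val ×1; ctr ×1; key ×1; env ×1
left-to-right use order: key, ctr, val, env
typing: well-typed — term : P
ordered: ✗ — no ordered split (uses run key, ctr, val, env)
linear: ✓ — single use per variable (val, ctr, key, env)
affine: ✓ — val, ctr, key, env: no repeats, contraction unneeded
relevant: ✓ — every one of val, ctr, key, env appears
unrestricted: ✓ — type-checks (P) and nothing is barred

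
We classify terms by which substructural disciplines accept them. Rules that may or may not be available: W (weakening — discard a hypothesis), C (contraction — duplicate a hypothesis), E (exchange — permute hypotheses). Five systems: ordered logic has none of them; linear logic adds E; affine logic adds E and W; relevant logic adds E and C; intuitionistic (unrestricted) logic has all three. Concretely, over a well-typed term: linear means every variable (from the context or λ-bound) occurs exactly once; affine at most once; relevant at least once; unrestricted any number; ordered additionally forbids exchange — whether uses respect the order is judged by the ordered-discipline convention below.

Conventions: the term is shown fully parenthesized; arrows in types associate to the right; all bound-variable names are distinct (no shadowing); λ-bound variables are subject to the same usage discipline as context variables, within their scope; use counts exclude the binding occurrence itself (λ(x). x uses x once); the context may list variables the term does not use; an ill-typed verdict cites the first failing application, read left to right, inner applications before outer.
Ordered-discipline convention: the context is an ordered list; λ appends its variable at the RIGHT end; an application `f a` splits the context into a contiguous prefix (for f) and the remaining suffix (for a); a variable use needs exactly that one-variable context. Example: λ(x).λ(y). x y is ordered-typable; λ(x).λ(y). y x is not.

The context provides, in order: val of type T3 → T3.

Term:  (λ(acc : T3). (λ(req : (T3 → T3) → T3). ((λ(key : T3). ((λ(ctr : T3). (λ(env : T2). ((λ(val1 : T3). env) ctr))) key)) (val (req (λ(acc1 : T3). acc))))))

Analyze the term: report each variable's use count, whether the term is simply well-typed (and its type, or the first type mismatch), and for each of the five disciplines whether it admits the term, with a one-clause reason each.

variable uses: val: 1, acc [bound]: 1, req [bound]: 1, key [bound]: 1, ctr [bound]: 1, env [bound]: 1, val1 [bound]: 0, acc1 [bound]: 0
uses in reading order: env, ctr, key, val, req, acc
typing: ✓ — T3 → ((T3 → T3) → T3) → T2 → T2
ordered: ✗, val1, acc1 never used (weakening)
linear: ✗, val1, acc1 never used (weakening)
affine: ✓, at most one use each (val, acc, req, key, ctr, env, val1, acc1)
relevant: ✗, val1, acc1 never used (weakening)
unrestricted: ✓, simply typable at T3 → ((T3 → T3) → T3) → T2 → T2; W, C, E all held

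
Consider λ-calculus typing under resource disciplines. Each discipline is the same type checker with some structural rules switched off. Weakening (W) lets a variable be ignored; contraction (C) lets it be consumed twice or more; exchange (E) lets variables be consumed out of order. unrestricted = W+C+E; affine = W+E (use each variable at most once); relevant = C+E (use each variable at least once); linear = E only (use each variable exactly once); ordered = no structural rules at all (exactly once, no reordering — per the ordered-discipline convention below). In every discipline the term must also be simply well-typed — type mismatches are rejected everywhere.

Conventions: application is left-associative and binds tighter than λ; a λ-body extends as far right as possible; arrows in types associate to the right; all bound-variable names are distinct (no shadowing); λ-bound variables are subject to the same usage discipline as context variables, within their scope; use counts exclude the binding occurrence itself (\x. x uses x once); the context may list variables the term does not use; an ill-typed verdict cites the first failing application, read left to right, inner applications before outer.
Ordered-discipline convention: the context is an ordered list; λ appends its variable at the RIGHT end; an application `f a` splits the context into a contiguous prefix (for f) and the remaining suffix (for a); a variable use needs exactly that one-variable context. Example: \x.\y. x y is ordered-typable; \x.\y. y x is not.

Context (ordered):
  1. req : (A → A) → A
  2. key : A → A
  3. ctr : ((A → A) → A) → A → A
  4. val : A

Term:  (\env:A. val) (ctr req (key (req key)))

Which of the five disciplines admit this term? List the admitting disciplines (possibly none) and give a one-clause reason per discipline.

accepted by: unrestricted
use counts: req ×2, key ×2, ctr ×1, val ×1, env (λ-bound) ×0
use order (left to right): val, ctr, req, key, req, key
typing: ✓ — A
ordered ✗ (repeated use of req ×2, key ×2; env left unused)
linear ✗ (repeated use of req ×2, key ×2; env left unused)
affine ✗ (repeated use of req ×2, key ×2)
relevant ✗ (env left unused)
unrestricted ✓ (type-checks (A) and nothing is barred)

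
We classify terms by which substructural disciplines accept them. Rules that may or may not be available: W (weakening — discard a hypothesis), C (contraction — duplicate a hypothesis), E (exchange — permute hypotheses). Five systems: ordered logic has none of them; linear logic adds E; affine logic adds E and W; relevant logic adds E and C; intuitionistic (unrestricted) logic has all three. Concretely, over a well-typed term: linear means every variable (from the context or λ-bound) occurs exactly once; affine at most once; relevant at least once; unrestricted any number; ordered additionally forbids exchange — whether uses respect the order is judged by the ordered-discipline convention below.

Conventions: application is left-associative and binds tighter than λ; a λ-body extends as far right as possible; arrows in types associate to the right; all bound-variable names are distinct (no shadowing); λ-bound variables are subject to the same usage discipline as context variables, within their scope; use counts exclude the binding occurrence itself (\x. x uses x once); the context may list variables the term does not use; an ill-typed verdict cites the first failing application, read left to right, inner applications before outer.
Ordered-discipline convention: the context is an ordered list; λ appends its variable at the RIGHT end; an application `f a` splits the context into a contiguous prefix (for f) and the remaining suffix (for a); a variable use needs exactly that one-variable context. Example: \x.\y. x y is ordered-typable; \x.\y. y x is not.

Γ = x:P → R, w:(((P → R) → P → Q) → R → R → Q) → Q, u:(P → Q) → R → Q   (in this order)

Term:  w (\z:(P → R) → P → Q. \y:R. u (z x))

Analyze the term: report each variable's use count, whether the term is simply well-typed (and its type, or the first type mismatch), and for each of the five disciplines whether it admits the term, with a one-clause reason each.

use counts: x ×1; w ×1; u ×1; z [bound] ×1; y [bound] ×0
left-to-right use order: w, u, z, x
typing: well-typed at Q
ordered ✗ (y left unused)
linear ✗ (y left unused)
affine ✓ (x, w, u, z, y: no repeats, contraction unneeded)
relevant ✗ (y left unused)
unrestricted ✓ (simply typable at Q; W, C, E all held)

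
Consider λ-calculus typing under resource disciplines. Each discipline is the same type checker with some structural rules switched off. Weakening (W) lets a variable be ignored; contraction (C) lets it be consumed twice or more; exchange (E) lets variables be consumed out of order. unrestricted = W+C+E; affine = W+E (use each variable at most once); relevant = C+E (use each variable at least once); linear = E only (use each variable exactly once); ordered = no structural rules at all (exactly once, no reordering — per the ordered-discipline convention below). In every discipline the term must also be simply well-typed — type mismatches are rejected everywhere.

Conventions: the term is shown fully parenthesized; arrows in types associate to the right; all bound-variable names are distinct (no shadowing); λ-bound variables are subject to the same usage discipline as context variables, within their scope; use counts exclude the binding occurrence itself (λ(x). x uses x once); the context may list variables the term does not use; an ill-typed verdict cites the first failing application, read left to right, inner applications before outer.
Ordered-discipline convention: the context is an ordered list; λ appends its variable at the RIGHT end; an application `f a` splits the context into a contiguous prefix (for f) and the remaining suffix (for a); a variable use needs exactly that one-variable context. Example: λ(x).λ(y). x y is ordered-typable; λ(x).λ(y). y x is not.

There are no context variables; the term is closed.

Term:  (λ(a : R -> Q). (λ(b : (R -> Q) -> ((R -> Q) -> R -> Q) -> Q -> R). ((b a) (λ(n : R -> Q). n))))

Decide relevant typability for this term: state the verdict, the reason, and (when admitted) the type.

yes — every one of a, b, n appears; term : (R -> Q) -> ((R -> Q) -> ((R -> Q) -> R -> Q) -> Q -> R) -> Q -> R
counts: a (λ-bound): 1×; b (λ-bound): 1×; n (λ-bound): 1×
order of uses: b, a, n
typing: ✓ — (R -> Q) -> ((R -> Q) -> ((R -> Q) -> R -> Q) -> Q -> R) -> Q -> R
all disciplines: ordered ✗; linear ✓; affine ✓; relevant ✓; unrestricted ✓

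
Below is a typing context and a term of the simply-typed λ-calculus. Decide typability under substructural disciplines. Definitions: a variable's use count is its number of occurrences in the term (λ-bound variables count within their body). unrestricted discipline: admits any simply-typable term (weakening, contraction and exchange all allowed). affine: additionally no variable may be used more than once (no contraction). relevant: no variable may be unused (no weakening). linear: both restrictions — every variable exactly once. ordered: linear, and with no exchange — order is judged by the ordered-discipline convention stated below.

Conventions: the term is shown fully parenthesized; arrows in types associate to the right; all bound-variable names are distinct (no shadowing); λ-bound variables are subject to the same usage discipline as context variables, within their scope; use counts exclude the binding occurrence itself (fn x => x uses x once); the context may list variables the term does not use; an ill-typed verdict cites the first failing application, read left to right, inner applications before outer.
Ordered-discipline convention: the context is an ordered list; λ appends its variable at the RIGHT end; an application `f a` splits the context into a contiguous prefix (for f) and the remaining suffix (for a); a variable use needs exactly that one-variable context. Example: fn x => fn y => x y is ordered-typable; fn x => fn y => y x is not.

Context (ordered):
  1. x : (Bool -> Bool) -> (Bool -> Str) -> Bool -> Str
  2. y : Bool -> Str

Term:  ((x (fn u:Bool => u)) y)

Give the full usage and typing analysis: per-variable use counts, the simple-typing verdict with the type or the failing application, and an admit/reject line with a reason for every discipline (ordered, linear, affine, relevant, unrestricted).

use counts: x: 1, y: 1, u [bound]: 1
uses in reading order: x, u, y
typing: well-typed at Bool -> Str
ordered: ✓, one use each (x, y, u); ordered split holds
linear: ✓, x, y, u: one use apiece
affine: ✓, at most one use each (x, y, u)
relevant: ✓, at least one use each (x, y, u)
unrestricted: ✓, simply typable at Bool -> Str; W, C, E all held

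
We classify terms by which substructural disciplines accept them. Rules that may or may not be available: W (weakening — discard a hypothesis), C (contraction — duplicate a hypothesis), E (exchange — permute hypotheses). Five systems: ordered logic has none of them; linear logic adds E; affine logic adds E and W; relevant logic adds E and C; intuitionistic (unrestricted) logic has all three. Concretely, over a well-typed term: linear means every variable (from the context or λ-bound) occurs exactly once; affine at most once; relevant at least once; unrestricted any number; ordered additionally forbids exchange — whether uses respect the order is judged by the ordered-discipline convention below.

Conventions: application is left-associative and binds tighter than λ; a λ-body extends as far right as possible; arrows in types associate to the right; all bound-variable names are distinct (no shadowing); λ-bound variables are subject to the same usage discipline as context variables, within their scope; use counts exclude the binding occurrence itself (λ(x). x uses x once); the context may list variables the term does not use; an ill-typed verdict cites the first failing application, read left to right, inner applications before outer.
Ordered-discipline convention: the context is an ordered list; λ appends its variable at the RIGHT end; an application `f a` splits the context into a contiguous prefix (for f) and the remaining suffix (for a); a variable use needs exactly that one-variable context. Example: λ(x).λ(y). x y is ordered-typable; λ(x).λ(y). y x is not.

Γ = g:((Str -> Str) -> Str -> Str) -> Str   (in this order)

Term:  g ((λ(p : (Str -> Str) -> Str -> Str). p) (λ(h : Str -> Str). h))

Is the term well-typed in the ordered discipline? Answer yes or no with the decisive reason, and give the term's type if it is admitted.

yes — g, p, h: once each, no exchange needed; term : Str
variable uses: g: 1, p [bound]: 1, h [bound]: 1
uses in reading order: g, p, h
typing: ✓ — Str
summary: ordered ✓; linear ✓; affine ✓; relevant ✓; unrestricted ✓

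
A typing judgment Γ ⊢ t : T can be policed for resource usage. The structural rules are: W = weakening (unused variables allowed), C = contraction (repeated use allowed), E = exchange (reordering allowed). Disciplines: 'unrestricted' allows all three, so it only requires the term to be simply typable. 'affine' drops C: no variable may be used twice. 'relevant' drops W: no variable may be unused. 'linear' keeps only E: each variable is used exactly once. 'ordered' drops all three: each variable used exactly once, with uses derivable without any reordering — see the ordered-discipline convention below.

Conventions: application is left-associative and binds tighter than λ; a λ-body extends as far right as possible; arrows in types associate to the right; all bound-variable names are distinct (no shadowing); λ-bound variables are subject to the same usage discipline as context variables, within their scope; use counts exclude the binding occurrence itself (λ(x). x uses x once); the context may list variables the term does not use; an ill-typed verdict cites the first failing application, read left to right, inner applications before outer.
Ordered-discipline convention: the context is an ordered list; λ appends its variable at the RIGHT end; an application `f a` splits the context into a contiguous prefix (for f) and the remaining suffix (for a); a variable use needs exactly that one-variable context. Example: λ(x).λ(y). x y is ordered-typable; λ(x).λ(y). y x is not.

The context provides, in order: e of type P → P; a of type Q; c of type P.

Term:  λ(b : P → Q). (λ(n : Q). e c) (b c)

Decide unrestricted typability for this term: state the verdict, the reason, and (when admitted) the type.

yes — typability at (P → Q) → P is all that's needed; term : (P → Q) → P
use counts: e: 1×; a: 0×; c: 2×; b [bound]: 1×; n [bound]: 0×
order of uses: e, c, b, c
typing: ✓ — (P → Q) → P
across the five disciplines: ordered ✗, linear ✗, affine ✗, relevant ✗, unrestricted ✓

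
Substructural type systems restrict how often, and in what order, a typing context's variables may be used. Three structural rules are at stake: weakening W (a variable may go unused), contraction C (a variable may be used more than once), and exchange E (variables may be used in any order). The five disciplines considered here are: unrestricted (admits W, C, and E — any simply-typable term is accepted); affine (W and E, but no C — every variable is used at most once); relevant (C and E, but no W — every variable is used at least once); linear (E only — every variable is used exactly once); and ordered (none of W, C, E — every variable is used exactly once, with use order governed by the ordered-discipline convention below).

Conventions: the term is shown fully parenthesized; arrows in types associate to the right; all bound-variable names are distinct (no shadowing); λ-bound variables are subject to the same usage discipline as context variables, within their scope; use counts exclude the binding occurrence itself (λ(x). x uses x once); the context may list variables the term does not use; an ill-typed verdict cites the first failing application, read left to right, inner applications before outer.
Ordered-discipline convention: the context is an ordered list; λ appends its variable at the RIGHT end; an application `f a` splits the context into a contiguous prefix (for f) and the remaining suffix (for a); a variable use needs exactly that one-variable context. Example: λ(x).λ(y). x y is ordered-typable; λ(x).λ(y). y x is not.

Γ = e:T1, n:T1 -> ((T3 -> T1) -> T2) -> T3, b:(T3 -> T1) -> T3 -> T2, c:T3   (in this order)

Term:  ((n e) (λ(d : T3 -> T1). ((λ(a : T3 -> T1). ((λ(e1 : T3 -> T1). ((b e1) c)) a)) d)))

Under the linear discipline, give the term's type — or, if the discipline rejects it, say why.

term : T3
counts: e: 1; n: 1; b: 1; c: 1; d [bound]: 1; a [bound]: 1; e1 [bound]: 1
uses in reading order: n, e, b, e1, c, a, d
typing: ✓ — T3
across the five disciplines: ordered ✗, linear ✓, affine ✓, relevant ✓, unrestricted ✓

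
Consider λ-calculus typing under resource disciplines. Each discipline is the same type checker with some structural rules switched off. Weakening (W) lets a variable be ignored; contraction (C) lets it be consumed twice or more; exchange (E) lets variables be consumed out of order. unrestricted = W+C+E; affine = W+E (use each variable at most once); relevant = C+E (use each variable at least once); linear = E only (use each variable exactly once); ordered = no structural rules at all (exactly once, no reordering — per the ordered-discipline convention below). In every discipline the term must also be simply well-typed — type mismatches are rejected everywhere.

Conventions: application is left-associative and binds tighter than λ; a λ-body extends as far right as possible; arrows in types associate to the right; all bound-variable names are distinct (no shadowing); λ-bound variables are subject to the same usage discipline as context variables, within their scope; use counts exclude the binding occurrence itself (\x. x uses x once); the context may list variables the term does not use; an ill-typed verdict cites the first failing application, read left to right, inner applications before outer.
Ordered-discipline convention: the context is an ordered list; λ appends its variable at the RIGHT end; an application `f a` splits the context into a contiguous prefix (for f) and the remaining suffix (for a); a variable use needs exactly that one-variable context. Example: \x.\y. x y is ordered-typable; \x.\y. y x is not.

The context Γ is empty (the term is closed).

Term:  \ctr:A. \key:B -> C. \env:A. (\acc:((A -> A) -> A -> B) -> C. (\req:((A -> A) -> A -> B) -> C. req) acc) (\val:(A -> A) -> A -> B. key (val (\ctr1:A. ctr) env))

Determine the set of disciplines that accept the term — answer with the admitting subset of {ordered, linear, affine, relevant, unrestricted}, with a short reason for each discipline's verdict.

admitting disciplines: affine, unrestricted
variable uses: ctr (bound): 1, key (bound): 1, env (bound): 1, acc (bound): 1, req (bound): 1, val (bound): 1, ctr1 (bound): 0
order of uses: req, acc, key, val, ctr, env
typing: well-typed — term : A -> (B -> C) -> A -> ((A -> A) -> A -> B) -> C
ordered: ✗, ctr1 never used (weakening)
linear: ✗, ctr1 never used (weakening)
affine: ✓, no duplicate uses among ctr, key, env, acc, req, val, ctr1
relevant: ✗, ctr1 never used (weakening)
unrestricted: ✓, type-checks (A -> (B -> C) -> A -> ((A -> A) -> A -> B) -> C) and nothing is barred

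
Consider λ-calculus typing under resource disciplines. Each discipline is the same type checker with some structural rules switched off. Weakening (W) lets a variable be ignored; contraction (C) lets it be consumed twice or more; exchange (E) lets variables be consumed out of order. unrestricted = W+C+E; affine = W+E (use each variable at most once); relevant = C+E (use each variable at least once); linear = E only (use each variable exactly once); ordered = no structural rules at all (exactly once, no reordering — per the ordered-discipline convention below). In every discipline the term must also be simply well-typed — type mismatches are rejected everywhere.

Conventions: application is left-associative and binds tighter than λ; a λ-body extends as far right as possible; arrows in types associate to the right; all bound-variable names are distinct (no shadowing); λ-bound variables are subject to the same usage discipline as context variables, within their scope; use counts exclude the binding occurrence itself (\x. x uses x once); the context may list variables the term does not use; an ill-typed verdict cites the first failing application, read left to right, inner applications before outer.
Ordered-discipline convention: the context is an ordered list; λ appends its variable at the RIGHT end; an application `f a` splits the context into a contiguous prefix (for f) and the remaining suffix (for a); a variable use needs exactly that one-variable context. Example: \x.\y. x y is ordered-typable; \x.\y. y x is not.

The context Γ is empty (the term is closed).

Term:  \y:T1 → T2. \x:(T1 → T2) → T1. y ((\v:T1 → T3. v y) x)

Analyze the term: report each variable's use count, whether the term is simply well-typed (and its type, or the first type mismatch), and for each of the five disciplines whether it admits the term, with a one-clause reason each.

use counts: y (bound) ×2; x (bound) ×1; v (bound) ×1
order of uses: y, v, y, x
typing: ill-typed: an application expects T1 but receives T1 → T2
ordered: ✗, not simply typable
linear: ✗, fails simple typing
affine: ✗, a type mismatch blocks all five
relevant: ✗, the type mismatch rejects it
unrestricted: ✗, not simply typable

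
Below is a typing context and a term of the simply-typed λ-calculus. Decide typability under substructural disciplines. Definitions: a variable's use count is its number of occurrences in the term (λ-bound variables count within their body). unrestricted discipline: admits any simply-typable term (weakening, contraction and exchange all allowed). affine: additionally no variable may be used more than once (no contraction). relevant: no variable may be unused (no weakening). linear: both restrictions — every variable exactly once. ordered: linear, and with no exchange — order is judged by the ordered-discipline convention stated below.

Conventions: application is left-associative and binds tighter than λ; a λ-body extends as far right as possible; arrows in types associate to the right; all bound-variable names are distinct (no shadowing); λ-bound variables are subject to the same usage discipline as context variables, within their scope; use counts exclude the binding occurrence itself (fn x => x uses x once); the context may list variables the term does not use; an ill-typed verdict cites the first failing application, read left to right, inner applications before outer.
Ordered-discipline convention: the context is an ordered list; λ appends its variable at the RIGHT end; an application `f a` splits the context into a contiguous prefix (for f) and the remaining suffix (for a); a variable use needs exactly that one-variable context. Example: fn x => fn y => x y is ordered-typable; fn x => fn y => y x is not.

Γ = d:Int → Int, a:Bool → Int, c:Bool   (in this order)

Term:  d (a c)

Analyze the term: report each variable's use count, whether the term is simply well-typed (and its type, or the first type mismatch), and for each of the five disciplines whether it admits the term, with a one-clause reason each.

use counts: d=1; a=1; c=1
uses in reading order: d, a, c
typing: well-typed — term : Int
ordered: ✓ — one use each (d, a, c); ordered split holds
linear: ✓ — single use per variable (d, a, c)
affine: ✓ — no duplicate uses among d, a, c
relevant: ✓ — d, a, c: all used, weakening unneeded
unrestricted: ✓ — well-typed at Int; no restrictions here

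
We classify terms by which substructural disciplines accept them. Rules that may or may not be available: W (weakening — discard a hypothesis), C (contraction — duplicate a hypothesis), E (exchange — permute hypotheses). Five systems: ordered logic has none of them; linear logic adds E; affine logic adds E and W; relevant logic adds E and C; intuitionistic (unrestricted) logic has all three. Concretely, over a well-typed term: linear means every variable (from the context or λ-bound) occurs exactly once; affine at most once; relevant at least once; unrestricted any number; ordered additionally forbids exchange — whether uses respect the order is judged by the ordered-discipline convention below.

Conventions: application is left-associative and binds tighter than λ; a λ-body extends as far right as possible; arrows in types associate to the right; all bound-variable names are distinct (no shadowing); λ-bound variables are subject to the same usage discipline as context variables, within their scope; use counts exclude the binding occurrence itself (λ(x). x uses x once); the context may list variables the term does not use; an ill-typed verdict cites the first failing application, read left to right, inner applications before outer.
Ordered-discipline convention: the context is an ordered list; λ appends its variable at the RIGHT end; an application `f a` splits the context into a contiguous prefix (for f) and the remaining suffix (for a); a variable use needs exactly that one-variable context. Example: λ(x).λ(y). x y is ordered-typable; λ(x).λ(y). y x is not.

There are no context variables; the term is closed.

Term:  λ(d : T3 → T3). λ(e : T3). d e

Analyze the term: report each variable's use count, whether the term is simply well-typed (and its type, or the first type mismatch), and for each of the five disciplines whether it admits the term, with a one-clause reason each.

variable uses: d (bound) ×1; e (bound) ×1
use order (left to right): d, e
typing: well-typed at (T3 → T3) → T3 → T3
ordered: ✓ — single-use (d, e), ordered derivation ok
linear: ✓ — each of d, e used exactly once
affine: ✓ — none of d, e used more than once
relevant: ✓ — every one of d, e appears
unrestricted: ✓ — simply typable at (T3 → T3) → T3 → T3; W, C, E all held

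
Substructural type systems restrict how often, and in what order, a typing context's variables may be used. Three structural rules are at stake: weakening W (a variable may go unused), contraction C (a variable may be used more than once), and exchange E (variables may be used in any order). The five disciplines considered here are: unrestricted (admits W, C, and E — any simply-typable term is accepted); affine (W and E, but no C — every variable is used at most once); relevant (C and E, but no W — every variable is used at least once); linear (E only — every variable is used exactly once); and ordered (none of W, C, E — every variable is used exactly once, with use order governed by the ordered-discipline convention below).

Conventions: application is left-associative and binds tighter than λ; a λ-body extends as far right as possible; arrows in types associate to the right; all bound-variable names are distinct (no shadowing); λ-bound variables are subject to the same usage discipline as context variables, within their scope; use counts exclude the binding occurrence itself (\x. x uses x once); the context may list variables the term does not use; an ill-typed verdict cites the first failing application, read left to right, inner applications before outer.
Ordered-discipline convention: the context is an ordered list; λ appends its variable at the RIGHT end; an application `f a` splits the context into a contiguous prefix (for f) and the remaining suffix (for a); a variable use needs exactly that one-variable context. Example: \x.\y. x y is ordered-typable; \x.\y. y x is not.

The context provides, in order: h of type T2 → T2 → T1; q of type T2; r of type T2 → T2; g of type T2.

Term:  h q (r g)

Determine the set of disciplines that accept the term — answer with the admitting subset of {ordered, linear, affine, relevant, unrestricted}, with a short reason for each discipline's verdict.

accepted by: ordered, linear, affine, relevant, unrestricted
usage: h=1, q=1, r=1, g=1
left-to-right use order: h, q, r, g
typing: ✓ — T1
ordered: ✓, h, q, r, g: once each, no exchange needed
linear: ✓, exactly-once usage across h, q, r, g
affine: ✓, none of h, q, r, g used more than once
relevant: ✓, every one of h, q, r, g appears
unrestricted: ✓, typability at T1 is all that's needed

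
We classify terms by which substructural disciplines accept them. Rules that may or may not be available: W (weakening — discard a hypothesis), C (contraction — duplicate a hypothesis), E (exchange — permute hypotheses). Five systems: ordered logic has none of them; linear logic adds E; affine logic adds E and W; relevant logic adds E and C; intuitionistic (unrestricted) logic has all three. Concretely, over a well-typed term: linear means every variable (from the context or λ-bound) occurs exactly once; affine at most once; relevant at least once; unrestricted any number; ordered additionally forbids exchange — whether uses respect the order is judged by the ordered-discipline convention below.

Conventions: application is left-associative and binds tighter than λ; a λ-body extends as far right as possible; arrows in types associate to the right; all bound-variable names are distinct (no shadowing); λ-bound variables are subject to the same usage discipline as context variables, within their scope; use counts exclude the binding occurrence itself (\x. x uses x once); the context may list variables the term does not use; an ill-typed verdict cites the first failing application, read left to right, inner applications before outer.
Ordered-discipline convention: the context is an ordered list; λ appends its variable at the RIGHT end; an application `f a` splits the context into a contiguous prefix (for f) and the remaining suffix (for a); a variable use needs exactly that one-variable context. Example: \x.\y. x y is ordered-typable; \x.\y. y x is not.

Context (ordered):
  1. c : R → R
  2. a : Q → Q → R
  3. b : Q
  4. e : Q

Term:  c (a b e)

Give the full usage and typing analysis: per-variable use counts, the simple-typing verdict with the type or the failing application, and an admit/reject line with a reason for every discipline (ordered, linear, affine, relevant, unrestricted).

variable uses: c: 1; a: 1; b: 1; e: 1
uses in reading order: c, a, b, e
typing: the term checks, with type R
ordered: ✓, single-use (c, a, b, e), ordered derivation ok
linear: ✓, single use per variable (c, a, b, e)
affine: ✓, at most one use each (c, a, b, e)
relevant: ✓, every one of c, a, b, e appears
unrestricted: ✓, simply typable at R; W, C, E all held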